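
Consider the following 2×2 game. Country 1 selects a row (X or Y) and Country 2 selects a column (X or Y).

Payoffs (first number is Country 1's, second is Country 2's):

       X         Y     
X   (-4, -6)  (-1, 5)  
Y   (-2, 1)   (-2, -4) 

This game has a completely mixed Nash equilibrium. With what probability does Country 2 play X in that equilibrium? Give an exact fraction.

1/3

Let c be the probability that Country 2 plays X. In a completely mixed equilibrium, Country 1 must be indifferent between X and Y.
Country 1's expected payoff from X is −4c − (1−c); from Y it is −2c − 2(1−c).
Setting these equal: −3c − 1 = -2, so c = 1/3.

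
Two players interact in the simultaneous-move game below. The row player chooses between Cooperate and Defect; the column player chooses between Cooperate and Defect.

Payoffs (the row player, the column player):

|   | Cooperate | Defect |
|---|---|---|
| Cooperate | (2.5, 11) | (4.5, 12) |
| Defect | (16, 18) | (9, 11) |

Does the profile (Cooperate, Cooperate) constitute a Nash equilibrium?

At (Cooperate, Cooperate), the row player earns 2.5; switching to Defect would give 16, so the row player would deviate.
The column player earns 11; switching to Defect would give 12, so the column player would deviate.
Since at least one player can profitably deviate, this is not a Nash equilibrium.

No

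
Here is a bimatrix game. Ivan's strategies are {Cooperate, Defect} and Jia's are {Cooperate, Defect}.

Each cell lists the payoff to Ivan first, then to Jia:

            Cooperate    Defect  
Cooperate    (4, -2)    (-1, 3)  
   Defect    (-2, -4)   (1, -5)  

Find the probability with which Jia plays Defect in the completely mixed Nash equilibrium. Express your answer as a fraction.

3/4

Let q be the probability that Jia plays Cooperate. In a completely mixed equilibrium, Ivan must be indifferent between Cooperate and Defect.
Ivan's expected payoff from Cooperate is 4q − (1−q); from Defect it is −2q + (1−q).
Setting these equal: 5q − 1 = −3q + 1, so q = 1/4.
Therefore Jia plays Defect with probability 1 − 1/4 = 3/4.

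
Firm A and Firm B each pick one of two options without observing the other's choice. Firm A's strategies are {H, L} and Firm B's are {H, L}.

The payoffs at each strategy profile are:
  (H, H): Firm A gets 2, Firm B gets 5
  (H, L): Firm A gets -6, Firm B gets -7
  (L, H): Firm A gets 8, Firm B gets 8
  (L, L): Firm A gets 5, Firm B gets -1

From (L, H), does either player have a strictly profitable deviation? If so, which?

Firm A at (L, H) earns 8; deviating to H yields 2 — not better.
Firm B earns 8; deviating to L yields -1 — not better.
Neither player can strictly improve; the profile is a Nash equilibrium.

Neither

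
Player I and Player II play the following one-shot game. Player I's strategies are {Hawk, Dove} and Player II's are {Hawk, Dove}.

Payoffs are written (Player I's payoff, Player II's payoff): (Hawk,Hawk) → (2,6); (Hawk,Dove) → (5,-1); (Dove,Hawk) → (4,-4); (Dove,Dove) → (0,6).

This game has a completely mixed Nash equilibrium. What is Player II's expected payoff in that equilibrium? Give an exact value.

32/17

First find p, the probability Player I plays Hawk, from Player II's indifference between Hawk and Dove: 6p − 4(1−p) = −p + 6(1−p), giving p = 10/17.
Since Player II is indifferent in equilibrium, Player II's expected payoff equals the payoff from either column against (10/17, 7/17). Using Hawk: 6(10/17) − 4(7/17) = 32/17.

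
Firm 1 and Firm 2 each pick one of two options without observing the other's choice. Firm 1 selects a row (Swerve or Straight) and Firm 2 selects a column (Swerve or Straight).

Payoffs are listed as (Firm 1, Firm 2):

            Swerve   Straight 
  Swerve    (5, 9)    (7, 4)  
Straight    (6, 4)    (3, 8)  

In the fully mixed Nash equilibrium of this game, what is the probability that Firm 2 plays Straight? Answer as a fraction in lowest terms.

1/5

Let q be the probability that Firm 2 plays Swerve. In a completely mixed equilibrium, Firm 1 must be indifferent between Swerve and Straight.
Firm 1's expected payoff from Swerve is 5q + 7(1−q); from Straight it is 6q + 3(1−q).
Setting these equal: −2q + 7 = 3q + 3, so q = 4/5.
Therefore Firm 2 plays Straight with probability 1 − 4/5 = 1/5.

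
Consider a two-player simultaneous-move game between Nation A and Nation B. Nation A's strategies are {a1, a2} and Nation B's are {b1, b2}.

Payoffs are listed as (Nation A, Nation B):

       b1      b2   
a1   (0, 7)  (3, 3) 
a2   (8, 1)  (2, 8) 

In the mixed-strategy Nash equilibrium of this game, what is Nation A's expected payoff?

First find q, the probability Nation B plays b1, from Nation A's indifference between a1 and a2: 3(1−q) = 8q + 2(1−q), giving q = 1/9.
Since Nation A is indifferent in equilibrium, Nation A's expected payoff equals the payoff from either row against (1/9, 8/9). Using a1: 3(8/9) = 8/3.

8/3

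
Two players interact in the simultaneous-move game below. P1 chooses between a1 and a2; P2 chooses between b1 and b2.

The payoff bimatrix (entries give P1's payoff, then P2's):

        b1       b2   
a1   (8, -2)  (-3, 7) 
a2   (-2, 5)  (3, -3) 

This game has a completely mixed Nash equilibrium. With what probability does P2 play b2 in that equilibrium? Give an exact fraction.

Let c be the probability that P2 plays b1. In a completely mixed equilibrium, P1 must be indifferent between a1 and a2.
P1's expected payoff from a1 is 8c − 3(1−c); from a2 it is −2c + 3(1−c).
Setting these equal: 11c − 3 = −5c + 3, so c = 3/8.
Therefore P2 plays b2 with probability 1 − 3/8 = 5/8.

5/8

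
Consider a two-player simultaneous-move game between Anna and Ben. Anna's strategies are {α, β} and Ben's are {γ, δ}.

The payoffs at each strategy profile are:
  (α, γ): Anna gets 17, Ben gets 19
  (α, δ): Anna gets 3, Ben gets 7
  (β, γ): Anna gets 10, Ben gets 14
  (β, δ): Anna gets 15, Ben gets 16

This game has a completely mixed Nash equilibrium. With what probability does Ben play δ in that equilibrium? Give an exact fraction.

7/19

Let y be the probability that Ben plays γ. In a completely mixed equilibrium, Anna must be indifferent between α and β.
Anna's expected payoff from α is 17y + 3(1−y); from β it is 10y + 15(1−y).
Setting these equal: 14y + 3 = −5y + 15, so y = 12/19.
Therefore Ben plays δ with probability 1 − 12/19 = 7/19.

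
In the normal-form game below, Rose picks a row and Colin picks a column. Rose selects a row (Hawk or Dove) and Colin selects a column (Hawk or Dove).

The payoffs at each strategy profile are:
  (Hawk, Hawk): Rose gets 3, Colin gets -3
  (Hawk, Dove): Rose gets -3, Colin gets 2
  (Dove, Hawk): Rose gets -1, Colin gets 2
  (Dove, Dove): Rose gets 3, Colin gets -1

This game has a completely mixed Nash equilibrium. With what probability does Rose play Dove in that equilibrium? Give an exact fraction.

5/8

Let x be the probability that Rose plays Hawk. In a completely mixed equilibrium, Colin must be indifferent between Hawk and Dove.
Colin's expected payoff from Hawk is −3x + 2(1−x); from Dove it is 2x − (1−x).
Setting these equal: −5x + 2 = 3x − 1, so x = 3/8.
Therefore Rose plays Dove with probability 1 − 3/8 = 5/8.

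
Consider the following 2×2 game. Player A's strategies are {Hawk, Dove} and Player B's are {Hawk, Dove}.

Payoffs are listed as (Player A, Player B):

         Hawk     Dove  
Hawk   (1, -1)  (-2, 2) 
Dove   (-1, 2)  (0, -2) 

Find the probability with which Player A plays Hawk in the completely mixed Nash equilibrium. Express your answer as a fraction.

4/7

Let r be the probability that Player A plays Hawk. In a completely mixed equilibrium, Player B must be indifferent between Hawk and Dove.
Player B's expected payoff from Hawk is −r + 2(1−r); from Dove it is 2r − 2(1−r).
Setting these equal: −3r + 2 = 4r − 2, so r = 4/7.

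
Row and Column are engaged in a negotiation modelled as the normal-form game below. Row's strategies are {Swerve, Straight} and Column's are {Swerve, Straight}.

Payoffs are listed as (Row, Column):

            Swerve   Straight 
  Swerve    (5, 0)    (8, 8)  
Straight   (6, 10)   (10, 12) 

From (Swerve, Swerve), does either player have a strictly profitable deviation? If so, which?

Row at (Swerve, Swerve) earns 5; deviating to Straight yields 6 — a strict improvement.
Column earns 0; deviating to Straight yields 8 — a strict improvement.
Both Row and Column have strictly profitable deviations.

Both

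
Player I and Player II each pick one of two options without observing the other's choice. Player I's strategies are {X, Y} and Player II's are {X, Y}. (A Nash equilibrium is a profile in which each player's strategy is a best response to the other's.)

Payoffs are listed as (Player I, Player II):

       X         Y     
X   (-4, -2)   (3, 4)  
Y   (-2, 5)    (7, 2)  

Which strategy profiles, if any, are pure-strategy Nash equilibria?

(X, X): Player I prefers Y (-2 > -4); Player II prefers Y (4 > -2) — not an equilibrium.
(X, Y): Player I prefers Y (7 > 3) — not an equilibrium.
(Y, X): Player I gets -2 ≥ -4 from X, and Player II gets 5 ≥ 2 from Y — Nash equilibrium.
(Y, Y): Player II prefers X (5 > 2) — not an equilibrium.

(Y, X)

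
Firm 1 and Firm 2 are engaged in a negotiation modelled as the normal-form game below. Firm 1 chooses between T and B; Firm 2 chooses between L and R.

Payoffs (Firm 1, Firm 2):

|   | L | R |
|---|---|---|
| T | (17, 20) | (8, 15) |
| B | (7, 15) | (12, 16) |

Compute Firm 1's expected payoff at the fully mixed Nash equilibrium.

First find q, the probability Firm 2 plays L, from Firm 1's indifference between T and B: 17q + 8(1−q) = 7q + 12(1−q), giving q = 2/7.
Since Firm 1 is indifferent in equilibrium, Firm 1's expected payoff equals the payoff from either row against (2/7, 5/7). Using T: 17(2/7) + 8(5/7) = 74/7.

74/7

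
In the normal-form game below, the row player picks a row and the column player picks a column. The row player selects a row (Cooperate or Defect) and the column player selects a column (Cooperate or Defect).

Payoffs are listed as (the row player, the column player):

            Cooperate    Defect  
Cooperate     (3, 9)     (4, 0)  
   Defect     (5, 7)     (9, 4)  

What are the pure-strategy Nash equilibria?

(Cooperate, Cooperate): the row player prefers Defect (5 > 3) — not an equilibrium.
(Cooperate, Defect): the row player prefers Defect (9 > 4); the column player prefers Cooperate (9 > 0) — not an equilibrium.
(Defect, Cooperate): the row player gets 5 ≥ 3 from Cooperate, and the column player gets 7 ≥ 4 from Defect — Nash equilibrium.
(Defect, Defect): the column player prefers Cooperate (7 > 4) — not an equilibrium.

(Defect, Cooperate)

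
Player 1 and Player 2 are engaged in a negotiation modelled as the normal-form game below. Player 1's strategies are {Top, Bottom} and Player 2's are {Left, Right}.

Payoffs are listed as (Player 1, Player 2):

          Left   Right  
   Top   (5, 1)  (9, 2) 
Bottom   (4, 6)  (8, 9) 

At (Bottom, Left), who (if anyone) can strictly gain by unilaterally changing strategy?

Both

Player 1 at (Bottom, Left) earns 4; deviating to Top yields 5 — a strict improvement.
Player 2 earns 6; deviating to Right yields 9 — a strict improvement.
Both Player 1 and Player 2 have strictly profitable deviations.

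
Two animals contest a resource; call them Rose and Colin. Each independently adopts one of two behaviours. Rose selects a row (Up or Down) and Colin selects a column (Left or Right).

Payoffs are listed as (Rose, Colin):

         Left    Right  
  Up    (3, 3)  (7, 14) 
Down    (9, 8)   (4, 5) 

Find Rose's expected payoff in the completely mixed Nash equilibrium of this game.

17/3

First find q, the probability Colin plays Left, from Rose's indifference between Up and Down: 3q + 7(1−q) = 9q + 4(1−q), giving q = 1/3.
Since Rose is indifferent in equilibrium, Rose's expected payoff equals the payoff from either row against (1/3, 2/3). Using Up: 3(1/3) + 7(2/3) = 17/3.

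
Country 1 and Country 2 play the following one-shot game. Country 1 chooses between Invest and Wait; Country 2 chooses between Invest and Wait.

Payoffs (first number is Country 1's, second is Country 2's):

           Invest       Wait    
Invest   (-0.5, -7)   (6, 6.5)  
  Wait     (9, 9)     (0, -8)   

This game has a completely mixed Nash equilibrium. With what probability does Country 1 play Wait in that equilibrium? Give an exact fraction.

27/61

Let r be the probability that Country 1 plays Invest. In a completely mixed equilibrium, Country 2 must be indifferent between Invest and Wait.
Country 2's expected payoff from Invest is −7r + 9(1−r); from Wait it is 6.5r − 8(1−r).
Setting these equal: −16r + 9 = 14.5r − 8, so r = 34/61.
Therefore Country 1 plays Wait with probability 1 − 34/61 = 27/61.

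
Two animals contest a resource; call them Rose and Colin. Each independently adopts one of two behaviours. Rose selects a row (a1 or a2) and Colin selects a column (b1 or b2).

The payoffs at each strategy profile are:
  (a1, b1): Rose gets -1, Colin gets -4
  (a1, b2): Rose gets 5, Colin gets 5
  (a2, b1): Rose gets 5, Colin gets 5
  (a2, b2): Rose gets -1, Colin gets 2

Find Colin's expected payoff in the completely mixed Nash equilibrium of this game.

11/4

First find x, the probability Rose plays a1, from Colin's indifference between b1 and b2: −4x + 5(1−x) = 5x + 2(1−x), giving x = 1/4.
Since Colin is indifferent in equilibrium, Colin's expected payoff equals the payoff from either column against (1/4, 3/4). Using b1: −4(1/4) + 5(3/4) = 11/4.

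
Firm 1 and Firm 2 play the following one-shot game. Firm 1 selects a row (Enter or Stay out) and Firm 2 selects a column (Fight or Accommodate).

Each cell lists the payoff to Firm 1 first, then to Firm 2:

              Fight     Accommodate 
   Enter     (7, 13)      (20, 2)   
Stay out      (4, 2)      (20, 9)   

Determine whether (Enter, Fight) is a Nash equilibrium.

Yes

At (Enter, Fight), Firm 1 earns 7; switching to Stay out would give 4, so Firm 1 has no profitable deviation.
Firm 2 earns 13; switching to Accommodate would give 2, so Firm 2 has no profitable deviation.
Neither player can gain by a unilateral deviation, so this profile is a Nash equilibrium.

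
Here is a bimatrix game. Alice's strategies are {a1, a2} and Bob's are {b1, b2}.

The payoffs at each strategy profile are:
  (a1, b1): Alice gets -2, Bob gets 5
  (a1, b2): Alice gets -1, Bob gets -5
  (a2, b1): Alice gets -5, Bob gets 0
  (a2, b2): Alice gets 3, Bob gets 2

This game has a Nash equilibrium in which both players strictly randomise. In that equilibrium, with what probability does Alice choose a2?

5/6

Let x be the probability that Alice plays a1. In a completely mixed equilibrium, Bob must be indifferent between b1 and b2.
Bob's expected payoff from b1 is 5x; from b2 it is −5x + 2(1−x).
Setting these equal: 5x = −7x + 2, so x = 1/6.
Therefore Alice plays a2 with probability 1 − 1/6 = 5/6.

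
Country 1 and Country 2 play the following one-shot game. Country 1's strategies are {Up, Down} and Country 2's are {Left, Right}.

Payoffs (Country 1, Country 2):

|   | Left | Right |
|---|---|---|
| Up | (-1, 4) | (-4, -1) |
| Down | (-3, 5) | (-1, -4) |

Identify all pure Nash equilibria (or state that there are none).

(Up, Left)

(Up, Left): Country 1 gets -1 ≥ -3 from Down, and Country 2 gets 4 ≥ -1 from Right — Nash equilibrium.
(Up, Right): Country 1 prefers Down (-1 > -4); Country 2 prefers Left (4 > -1) — not an equilibrium.
(Down, Left): Country 1 prefers Up (-1 > -3) — not an equilibrium.
(Down, Right): Country 2 prefers Left (5 > -4) — not an equilibrium.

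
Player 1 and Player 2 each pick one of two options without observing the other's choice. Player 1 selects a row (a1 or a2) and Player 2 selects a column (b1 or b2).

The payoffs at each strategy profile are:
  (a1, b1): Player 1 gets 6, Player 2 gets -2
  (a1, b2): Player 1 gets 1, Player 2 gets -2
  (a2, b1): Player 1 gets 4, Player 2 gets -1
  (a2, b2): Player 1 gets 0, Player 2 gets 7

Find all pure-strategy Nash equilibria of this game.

(a1, b1): Player 1 gets 6 ≥ 4 from a2, and Player 2 gets -2 ≥ -2 from b2 — Nash equilibrium.
(a1, b2): Player 1 gets 1 ≥ 0 from a2, and Player 2 gets -2 ≥ -2 from b1 — Nash equilibrium.
(a2, b1): Player 1 prefers a1 (6 > 4); Player 2 prefers b2 (7 > -1) — not an equilibrium.
(a2, b2): Player 1 prefers a1 (1 > 0) — not an equilibrium.

(a1, b1) and (a1, b2)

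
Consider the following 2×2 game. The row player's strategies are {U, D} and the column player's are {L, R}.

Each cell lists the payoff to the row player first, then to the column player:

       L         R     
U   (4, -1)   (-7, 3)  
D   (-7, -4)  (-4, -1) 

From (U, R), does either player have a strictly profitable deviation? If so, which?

The row player

The row player at (U, R) earns -7; deviating to D yields -4 — a strict improvement.
The column player earns 3; deviating to L yields -1 — not better.
Only the row player has a strictly profitable deviation.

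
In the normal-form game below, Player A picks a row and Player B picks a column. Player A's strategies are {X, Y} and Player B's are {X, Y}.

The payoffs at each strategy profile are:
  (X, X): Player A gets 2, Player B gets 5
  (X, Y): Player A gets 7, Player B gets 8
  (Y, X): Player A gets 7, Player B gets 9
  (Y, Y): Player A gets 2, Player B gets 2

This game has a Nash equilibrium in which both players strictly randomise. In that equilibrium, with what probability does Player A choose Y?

3/10

Let p be the probability that Player A plays X. In a completely mixed equilibrium, Player B must be indifferent between X and Y.
Player B's expected payoff from X is 5p + 9(1−p); from Y it is 8p + 2(1−p).
Setting these equal: −4p + 9 = 6p + 2, so p = 7/10.
Therefore Player A plays Y with probability 1 − 7/10 = 3/10.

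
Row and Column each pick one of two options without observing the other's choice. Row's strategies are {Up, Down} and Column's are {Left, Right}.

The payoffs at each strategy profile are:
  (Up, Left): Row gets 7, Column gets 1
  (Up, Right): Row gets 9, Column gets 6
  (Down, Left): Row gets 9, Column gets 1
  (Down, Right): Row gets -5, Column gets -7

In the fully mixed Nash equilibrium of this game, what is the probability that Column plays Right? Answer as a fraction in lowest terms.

1/8

Let c be the probability that Column plays Left. In a completely mixed equilibrium, Row must be indifferent between Up and Down.
Row's expected payoff from Up is 7c + 9(1−c); from Down it is 9c − 5(1−c).
Setting these equal: −2c + 9 = 14c − 5, so c = 7/8.
Therefore Column plays Right with probability 1 − 7/8 = 1/8.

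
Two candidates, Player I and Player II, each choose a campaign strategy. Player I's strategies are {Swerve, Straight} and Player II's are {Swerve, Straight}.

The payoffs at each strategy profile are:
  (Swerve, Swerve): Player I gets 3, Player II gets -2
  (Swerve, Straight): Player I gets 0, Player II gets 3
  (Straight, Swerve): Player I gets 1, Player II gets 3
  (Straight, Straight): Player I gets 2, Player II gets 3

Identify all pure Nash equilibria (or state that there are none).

(Swerve, Swerve): Player II prefers Straight (3 > -2) — not an equilibrium.
(Swerve, Straight): Player I prefers Straight (2 > 0) — not an equilibrium.
(Straight, Swerve): Player I prefers Swerve (3 > 1) — not an equilibrium.
(Straight, Straight): Player I gets 2 ≥ 0 from Swerve, and Player II gets 3 ≥ 3 from Swerve — Nash equilibrium.

(Straight, Straight)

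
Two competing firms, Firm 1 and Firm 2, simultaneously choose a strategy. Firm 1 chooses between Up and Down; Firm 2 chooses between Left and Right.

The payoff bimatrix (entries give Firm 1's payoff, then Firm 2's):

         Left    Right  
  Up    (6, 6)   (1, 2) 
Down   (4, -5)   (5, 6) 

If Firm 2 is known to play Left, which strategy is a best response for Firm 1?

Against Left, Firm 1 earns 6 from Up and 4 from Down.
So Up is the best response.

Up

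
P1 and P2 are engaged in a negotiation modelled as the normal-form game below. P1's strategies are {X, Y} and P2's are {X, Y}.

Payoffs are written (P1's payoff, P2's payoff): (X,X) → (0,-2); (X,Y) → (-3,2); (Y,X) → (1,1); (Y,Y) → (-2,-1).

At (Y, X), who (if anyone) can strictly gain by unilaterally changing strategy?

P1 at (Y, X) earns 1; deviating to X yields 0 — not better.
P2 earns 1; deviating to Y yields -1 — not better.
Neither player can strictly improve; the profile is a Nash equilibrium.

Neither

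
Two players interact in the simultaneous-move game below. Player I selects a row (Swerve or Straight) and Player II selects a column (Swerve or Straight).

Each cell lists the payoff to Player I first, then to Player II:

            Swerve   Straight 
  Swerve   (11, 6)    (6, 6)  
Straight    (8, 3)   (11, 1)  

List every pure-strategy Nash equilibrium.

(Swerve, Swerve): Player I gets 11 ≥ 8 from Straight, and Player II gets 6 ≥ 6 from Straight — Nash equilibrium.
(Swerve, Straight): Player I prefers Straight (11 > 6) — not an equilibrium.
(Straight, Swerve): Player I prefers Swerve (11 > 8) — not an equilibrium.
(Straight, Straight): Player II prefers Swerve (3 > 1) — not an equilibrium.

(Swerve, Swerve)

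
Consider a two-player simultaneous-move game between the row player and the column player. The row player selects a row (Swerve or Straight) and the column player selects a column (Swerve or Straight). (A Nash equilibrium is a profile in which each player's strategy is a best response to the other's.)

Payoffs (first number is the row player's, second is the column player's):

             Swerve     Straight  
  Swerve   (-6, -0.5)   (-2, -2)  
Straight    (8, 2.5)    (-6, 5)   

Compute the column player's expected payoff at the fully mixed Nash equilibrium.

First find p, the probability the row player plays Swerve, from the column player's indifference between Swerve and Straight: −0.5p + 2.5(1−p) = −2p + 5(1−p), giving p = 5/8.
Since the column player is indifferent in equilibrium, the column player's expected payoff equals the payoff from either column against (5/8, 3/8). Using Swerve: −0.5(5/8) + 2.5(3/8) = 5/8.

5/8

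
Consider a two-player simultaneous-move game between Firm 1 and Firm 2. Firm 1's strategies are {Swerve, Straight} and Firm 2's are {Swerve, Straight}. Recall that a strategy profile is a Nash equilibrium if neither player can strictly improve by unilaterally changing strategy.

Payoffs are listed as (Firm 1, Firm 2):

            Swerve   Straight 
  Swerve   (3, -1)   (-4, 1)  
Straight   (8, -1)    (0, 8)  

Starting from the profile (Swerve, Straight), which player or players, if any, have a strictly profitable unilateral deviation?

Firm 1

Firm 1 at (Swerve, Straight) earns -4; deviating to Straight yields 0 — a strict improvement.
Firm 2 earns 1; deviating to Swerve yields -1 — not better.
Only Firm 1 has a strictly profitable deviation.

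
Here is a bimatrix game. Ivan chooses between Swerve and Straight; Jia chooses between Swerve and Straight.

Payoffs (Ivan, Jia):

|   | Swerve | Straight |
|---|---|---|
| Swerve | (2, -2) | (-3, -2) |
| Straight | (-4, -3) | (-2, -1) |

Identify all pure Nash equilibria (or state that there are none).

(Swerve, Swerve) and (Straight, Straight)

(Swerve, Swerve): Ivan gets 2 ≥ -4 from Straight, and Jia gets -2 ≥ -2 from Straight — Nash equilibrium.
(Swerve, Straight): Ivan prefers Straight (-2 > -3) — not an equilibrium.
(Straight, Swerve): Ivan prefers Swerve (2 > -4); Jia prefers Straight (-1 > -3) — not an equilibrium.
(Straight, Straight): Ivan gets -2 ≥ -3 from Swerve, and Jia gets -1 ≥ -3 from Swerve — Nash equilibrium.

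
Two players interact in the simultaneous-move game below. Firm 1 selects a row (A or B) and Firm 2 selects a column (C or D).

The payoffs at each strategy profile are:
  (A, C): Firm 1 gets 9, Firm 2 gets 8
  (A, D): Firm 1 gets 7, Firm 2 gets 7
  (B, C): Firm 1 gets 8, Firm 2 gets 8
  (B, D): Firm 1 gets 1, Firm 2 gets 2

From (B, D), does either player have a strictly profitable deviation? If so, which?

Firm 1 at (B, D) earns 1; deviating to A yields 7 — a strict improvement.
Firm 2 earns 2; deviating to C yields 8 — a strict improvement.
Both Firm 1 and Firm 2 have strictly profitable deviations.

Both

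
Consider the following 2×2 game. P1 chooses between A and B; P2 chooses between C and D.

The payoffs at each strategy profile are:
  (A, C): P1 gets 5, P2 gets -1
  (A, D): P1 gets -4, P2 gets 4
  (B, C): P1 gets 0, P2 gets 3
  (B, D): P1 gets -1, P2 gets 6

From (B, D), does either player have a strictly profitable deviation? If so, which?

Neither

P1 at (B, D) earns -1; deviating to A yields -4 — not better.
P2 earns 6; deviating to C yields 3 — not better.
Neither player can strictly improve; the profile is a Nash equilibrium.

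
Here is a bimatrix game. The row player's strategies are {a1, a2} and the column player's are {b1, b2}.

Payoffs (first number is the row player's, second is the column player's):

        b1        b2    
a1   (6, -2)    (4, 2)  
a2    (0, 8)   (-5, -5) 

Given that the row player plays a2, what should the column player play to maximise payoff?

b1

Against a2, the column player earns 8 from b1 and -5 from b2.
So b1 is the best response.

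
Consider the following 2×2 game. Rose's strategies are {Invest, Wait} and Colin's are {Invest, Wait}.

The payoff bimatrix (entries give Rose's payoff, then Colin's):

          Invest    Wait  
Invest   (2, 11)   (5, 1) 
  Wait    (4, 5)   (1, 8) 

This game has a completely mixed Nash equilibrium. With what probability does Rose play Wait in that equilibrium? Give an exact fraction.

Let p be the probability that Rose plays Invest. In a completely mixed equilibrium, Colin must be indifferent between Invest and Wait.
Colin's expected payoff from Invest is 11p + 5(1−p); from Wait it is p + 8(1−p).
Setting these equal: 6p + 5 = −7p + 8, so p = 3/13.
Therefore Rose plays Wait with probability 1 − 3/13 = 10/13.

10/13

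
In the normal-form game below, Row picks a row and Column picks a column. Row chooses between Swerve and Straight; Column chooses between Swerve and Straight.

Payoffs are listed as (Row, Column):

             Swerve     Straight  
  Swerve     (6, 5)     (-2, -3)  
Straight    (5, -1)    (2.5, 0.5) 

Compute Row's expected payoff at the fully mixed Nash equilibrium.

First find y, the probability Column plays Swerve, from Row's indifference between Swerve and Straight: 6y − 2(1−y) = 5y + 2.5(1−y), giving y = 9/11.
Since Row is indifferent in equilibrium, Row's expected payoff equals the payoff from either row against (9/11, 2/11). Using Swerve: 6(9/11) − 2(2/11) = 50/11.

50/11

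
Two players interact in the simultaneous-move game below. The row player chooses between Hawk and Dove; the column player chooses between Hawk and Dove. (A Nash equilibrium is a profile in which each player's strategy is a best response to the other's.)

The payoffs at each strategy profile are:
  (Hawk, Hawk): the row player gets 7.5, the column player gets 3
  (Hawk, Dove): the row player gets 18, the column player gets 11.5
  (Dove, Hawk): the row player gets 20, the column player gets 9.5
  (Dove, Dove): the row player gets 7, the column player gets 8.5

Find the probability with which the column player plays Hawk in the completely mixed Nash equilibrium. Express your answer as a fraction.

22/47

Let c be the probability that the column player plays Hawk. In a completely mixed equilibrium, the row player must be indifferent between Hawk and Dove.
The row player's expected payoff from Hawk is 7.5c + 18(1−c); from Dove it is 20c + 7(1−c).
Setting these equal: −10.5c + 18 = 13c + 7, so c = 22/47.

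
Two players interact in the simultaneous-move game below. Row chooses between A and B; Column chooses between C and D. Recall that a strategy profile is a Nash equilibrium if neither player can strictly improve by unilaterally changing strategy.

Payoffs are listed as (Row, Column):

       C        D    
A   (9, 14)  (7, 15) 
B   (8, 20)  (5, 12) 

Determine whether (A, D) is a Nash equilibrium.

At (A, D), Row earns 7; switching to B would give 5, so Row has no profitable deviation.
Column earns 15; switching to C would give 14, so Column has no profitable deviation.
Neither player can gain by a unilateral deviation, so this profile is a Nash equilibrium.

Yes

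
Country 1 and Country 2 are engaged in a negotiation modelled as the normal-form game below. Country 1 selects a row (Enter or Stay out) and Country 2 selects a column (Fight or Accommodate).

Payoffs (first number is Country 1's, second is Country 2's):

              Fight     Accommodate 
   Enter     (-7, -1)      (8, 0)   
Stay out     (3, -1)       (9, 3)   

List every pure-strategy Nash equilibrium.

(Enter, Fight): Country 1 prefers Stay out (3 > -7); Country 2 prefers Accommodate (0 > -1) — not an equilibrium.
(Enter, Accommodate): Country 1 prefers Stay out (9 > 8) — not an equilibrium.
(Stay out, Fight): Country 2 prefers Accommodate (3 > -1) — not an equilibrium.
(Stay out, Accommodate): Country 1 gets 9 ≥ 8 from Enter, and Country 2 gets 3 ≥ -1 from Fight — Nash equilibrium.

(Stay out, Accommodate)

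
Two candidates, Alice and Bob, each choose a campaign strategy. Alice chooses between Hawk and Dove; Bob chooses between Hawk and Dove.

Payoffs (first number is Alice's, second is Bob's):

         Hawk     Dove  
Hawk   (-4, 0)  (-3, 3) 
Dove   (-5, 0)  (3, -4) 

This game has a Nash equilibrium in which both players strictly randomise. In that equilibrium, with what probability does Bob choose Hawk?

6/7

Let c be the probability that Bob plays Hawk. In a completely mixed equilibrium, Alice must be indifferent between Hawk and Dove.
Alice's expected payoff from Hawk is −4c − 3(1−c); from Dove it is −5c + 3(1−c).
Setting these equal: −c − 3 = −8c + 3, so c = 6/7.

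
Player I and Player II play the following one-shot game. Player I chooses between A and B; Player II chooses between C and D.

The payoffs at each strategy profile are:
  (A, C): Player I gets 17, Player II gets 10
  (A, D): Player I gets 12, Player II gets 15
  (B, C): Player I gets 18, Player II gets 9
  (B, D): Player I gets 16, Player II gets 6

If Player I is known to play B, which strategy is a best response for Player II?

C

Against B, Player II earns 9 from C and 6 from D.
So C is the best response.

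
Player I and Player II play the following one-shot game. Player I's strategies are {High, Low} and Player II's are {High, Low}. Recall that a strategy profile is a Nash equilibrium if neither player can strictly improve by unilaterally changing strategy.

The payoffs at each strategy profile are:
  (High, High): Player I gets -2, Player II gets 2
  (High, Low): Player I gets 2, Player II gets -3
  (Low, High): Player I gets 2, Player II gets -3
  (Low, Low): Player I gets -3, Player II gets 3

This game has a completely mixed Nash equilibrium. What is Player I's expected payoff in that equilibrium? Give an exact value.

First find y, the probability Player II plays High, from Player I's indifference between High and Low: −2y + 2(1−y) = 2y − 3(1−y), giving y = 5/9.
Since Player I is indifferent in equilibrium, Player I's expected payoff equals the payoff from either row against (5/9, 4/9). Using High: −2(5/9) + 2(4/9) = -2/9.

-2/9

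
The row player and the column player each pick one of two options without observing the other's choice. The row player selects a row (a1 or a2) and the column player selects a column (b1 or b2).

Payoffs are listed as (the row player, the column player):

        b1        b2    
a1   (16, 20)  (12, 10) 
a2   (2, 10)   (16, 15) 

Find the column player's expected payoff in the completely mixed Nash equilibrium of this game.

40/3

First find x, the probability the row player plays a1, from the column player's indifference between b1 and b2: 20x + 10(1−x) = 10x + 15(1−x), giving x = 1/3.
Since the column player is indifferent in equilibrium, the column player's expected payoff equals the payoff from either column against (1/3, 2/3). Using b1: 20(1/3) + 10(2/3) = 40/3.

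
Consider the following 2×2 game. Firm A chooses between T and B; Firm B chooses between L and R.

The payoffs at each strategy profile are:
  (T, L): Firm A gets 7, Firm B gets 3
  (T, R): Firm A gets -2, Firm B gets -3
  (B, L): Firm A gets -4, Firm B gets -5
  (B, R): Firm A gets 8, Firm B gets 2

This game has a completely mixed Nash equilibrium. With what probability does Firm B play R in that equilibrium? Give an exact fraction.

Let q be the probability that Firm B plays L. In a completely mixed equilibrium, Firm A must be indifferent between T and B.
Firm A's expected payoff from T is 7q − 2(1−q); from B it is −4q + 8(1−q).
Setting these equal: 9q − 2 = −12q + 8, so q = 10/21.
Therefore Firm B plays R with probability 1 − 10/21 = 11/21.

11/21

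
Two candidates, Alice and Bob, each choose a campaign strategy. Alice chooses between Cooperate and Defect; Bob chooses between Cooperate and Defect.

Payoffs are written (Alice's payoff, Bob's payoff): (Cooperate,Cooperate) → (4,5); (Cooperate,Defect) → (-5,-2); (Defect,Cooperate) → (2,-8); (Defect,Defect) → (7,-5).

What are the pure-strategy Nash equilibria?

(Cooperate, Cooperate) and (Defect, Defect)

(Cooperate, Cooperate): Alice gets 4 ≥ 2 from Defect, and Bob gets 5 ≥ -2 from Defect — Nash equilibrium.
(Cooperate, Defect): Alice prefers Defect (7 > -5); Bob prefers Cooperate (5 > -2) — not an equilibrium.
(Defect, Cooperate): Alice prefers Cooperate (4 > 2); Bob prefers Defect (-5 > -8) — not an equilibrium.
(Defect, Defect): Alice gets 7 ≥ -5 from Cooperate, and Bob gets -5 ≥ -8 from Cooperate — Nash equilibrium.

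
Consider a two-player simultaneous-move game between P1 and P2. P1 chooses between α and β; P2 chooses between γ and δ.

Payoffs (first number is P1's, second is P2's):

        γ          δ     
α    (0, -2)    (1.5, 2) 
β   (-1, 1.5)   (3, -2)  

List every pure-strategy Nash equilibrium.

none

(α, γ): P2 prefers δ (2 > -2) — not an equilibrium.
(α, δ): P1 prefers β (3 > 1.5) — not an equilibrium.
(β, γ): P1 prefers α (0 > -1) — not an equilibrium.
(β, δ): P2 prefers γ (1.5 > -2) — not an equilibrium.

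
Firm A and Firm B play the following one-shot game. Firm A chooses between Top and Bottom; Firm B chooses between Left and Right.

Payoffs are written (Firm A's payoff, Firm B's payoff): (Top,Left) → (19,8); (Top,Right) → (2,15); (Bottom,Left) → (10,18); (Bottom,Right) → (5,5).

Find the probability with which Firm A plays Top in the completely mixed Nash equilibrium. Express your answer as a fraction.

Let p be the probability that Firm A plays Top. In a completely mixed equilibrium, Firm B must be indifferent between Left and Right.
Firm B's expected payoff from Left is 8p + 18(1−p); from Right it is 15p + 5(1−p).
Setting these equal: −10p + 18 = 10p + 5, so p = 13/20.

13/20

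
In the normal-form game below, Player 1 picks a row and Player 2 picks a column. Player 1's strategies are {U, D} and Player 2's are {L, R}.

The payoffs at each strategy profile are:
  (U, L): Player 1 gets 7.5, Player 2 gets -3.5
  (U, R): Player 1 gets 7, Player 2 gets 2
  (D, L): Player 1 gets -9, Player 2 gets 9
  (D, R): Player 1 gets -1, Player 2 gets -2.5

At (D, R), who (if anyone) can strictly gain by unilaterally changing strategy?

Player 1 at (D, R) earns -1; deviating to U yields 7 — a strict improvement.
Player 2 earns -2.5; deviating to L yields 9 — a strict improvement.
Both Player 1 and Player 2 have strictly profitable deviations.

Both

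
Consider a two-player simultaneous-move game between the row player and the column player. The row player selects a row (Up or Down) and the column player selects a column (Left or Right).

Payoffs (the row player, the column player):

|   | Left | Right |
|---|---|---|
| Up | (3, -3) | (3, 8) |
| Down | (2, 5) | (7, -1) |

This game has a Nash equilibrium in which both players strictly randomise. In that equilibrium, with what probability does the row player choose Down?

Let r be the probability that the row player plays Up. In a completely mixed equilibrium, the column player must be indifferent between Left and Right.
The column player's expected payoff from Left is −3r + 5(1−r); from Right it is 8r − (1−r).
Setting these equal: −8r + 5 = 9r − 1, so r = 6/17.
Therefore the row player plays Down with probability 1 − 6/17 = 11/17.

11/17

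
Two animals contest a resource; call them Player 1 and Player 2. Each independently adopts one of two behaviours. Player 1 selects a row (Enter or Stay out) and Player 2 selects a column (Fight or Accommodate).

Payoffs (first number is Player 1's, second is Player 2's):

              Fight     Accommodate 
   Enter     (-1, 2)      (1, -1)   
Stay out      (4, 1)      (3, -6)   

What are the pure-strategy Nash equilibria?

(Enter, Fight): Player 1 prefers Stay out (4 > -1) — not an equilibrium.
(Enter, Accommodate): Player 1 prefers Stay out (3 > 1); Player 2 prefers Fight (2 > -1) — not an equilibrium.
(Stay out, Fight): Player 1 gets 4 ≥ -1 from Enter, and Player 2 gets 1 ≥ -6 from Accommodate — Nash equilibrium.
(Stay out, Accommodate): Player 2 prefers Fight (1 > -6) — not an equilibrium.

(Stay out, Fight)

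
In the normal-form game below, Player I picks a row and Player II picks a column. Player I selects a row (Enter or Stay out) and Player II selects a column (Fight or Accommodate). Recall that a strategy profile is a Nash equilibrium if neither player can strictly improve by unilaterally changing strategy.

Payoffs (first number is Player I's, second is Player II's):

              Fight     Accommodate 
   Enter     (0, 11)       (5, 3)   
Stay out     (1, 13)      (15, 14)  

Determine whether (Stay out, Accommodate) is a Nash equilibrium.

Yes

At (Stay out, Accommodate), Player I earns 15; switching to Enter would give 5, so Player I has no profitable deviation.
Player II earns 14; switching to Fight would give 13, so Player II has no profitable deviation.
Neither player can gain by a unilateral deviation, so this profile is a Nash equilibrium.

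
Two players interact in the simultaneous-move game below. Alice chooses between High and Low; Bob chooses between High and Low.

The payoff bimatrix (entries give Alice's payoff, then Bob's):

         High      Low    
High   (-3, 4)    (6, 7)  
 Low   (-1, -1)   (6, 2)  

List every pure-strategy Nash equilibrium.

(High, Low) and (Low, Low)

(High, High): Alice prefers Low (-1 > -3); Bob prefers Low (7 > 4) — not an equilibrium.
(High, Low): Alice gets 6 ≥ 6 from Low, and Bob gets 7 ≥ 4 from High — Nash equilibrium.
(Low, High): Bob prefers Low (2 > -1) — not an equilibrium.
(Low, Low): Alice gets 6 ≥ 6 from High, and Bob gets 2 ≥ -1 from High — Nash equilibrium.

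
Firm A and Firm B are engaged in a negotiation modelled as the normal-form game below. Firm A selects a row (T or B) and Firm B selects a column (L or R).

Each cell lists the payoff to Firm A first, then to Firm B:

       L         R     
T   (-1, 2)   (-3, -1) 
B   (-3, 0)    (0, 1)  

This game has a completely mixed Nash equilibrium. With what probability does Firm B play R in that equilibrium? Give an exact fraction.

Let c be the probability that Firm B plays L. In a completely mixed equilibrium, Firm A must be indifferent between T and B.
Firm A's expected payoff from T is −c − 3(1−c); from B it is −3c.
Setting these equal: 2c − 3 = −3c, so c = 3/5.
Therefore Firm B plays R with probability 1 − 3/5 = 2/5.

2/5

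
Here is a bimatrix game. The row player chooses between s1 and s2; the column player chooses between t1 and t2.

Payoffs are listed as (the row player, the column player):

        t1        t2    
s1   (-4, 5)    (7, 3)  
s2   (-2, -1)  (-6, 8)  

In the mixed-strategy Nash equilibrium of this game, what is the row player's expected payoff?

-38/15

First find q, the probability the column player plays t1, from the row player's indifference between s1 and s2: −4q + 7(1−q) = −2q − 6(1−q), giving q = 13/15.
Since the row player is indifferent in equilibrium, the row player's expected payoff equals the payoff from either row against (13/15, 2/15). Using s1: −4(13/15) + 7(2/15) = -38/15.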